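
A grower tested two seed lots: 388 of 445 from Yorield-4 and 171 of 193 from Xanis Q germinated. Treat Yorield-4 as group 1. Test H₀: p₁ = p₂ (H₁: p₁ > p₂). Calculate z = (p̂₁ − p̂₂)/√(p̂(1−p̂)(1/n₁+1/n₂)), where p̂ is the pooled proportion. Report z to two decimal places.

p̂₁ = 388/445 = 0.8719, p̂₂ = 171/193 = 0.8860.
Pooled p̂ = (388+171)/(445+193) = 559/638 = 0.8762.
SE = √(p̂(1−p̂)(1/n₁+1/n₂)) = √(0.8762·0.1238·0.00742854) = √(0.000805937) = 0.0284.
z = (0.8719 − 0.8860)/0.0284 = -0.0141/0.0284 = -0.50.

z = -0.50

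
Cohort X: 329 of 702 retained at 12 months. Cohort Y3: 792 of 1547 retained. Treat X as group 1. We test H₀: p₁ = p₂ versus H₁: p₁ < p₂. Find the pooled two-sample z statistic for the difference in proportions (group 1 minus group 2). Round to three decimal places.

z = -1.903

p̂₁ = 329/702 = 0.46866, p̂₂ = 792/1547 = 0.51196.
Pooled p̂ = (329+792)/(702+1547) = 1121/2249 = 0.49844.
SE = √(0.249998 × 0.00207091) = 0.02275.
z = (0.46866 − 0.51196)/0.02275 = -0.04330/0.02275 = -1.903.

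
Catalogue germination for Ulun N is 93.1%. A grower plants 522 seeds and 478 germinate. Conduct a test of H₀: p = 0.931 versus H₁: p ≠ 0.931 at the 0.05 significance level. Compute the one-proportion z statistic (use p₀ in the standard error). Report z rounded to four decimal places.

z = -1.3784

p̂ = 478/522 ≈ 0.915709.
Standard error under H₀: √(0.931×0.069/522) = 0.011093.
z = (0.915709 − 0.931)/0.011093 = -0.015291/0.011093 = -1.3784.
Two-sided p-value ≈ 2·Φ(−1.378) = 0.1681. With α = 0.05, fail to reject H₀.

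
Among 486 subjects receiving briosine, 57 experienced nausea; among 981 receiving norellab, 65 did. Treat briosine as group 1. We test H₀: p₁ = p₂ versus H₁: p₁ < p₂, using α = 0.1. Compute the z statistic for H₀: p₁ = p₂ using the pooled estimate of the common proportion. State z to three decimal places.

p̂₁ = 57/486 ≈ 0.117284, p̂₂ = 65/981 ≈ 0.066259.
Pooled p̂ = (57+65)/(486+981) = 122/1467 = 0.083163.
SE = √(p̂(1−p̂)(1/n₁+1/n₂)) = √(0.083163·0.916837·0.00307698) = √(0.00023461) = 0.015317.
z = (0.117284 − 0.066259)/0.015317 = 0.051025/0.015317 = 3.331.
p-value = P(Z < 3.331) ≈ 0.9996; since p > α = 0.1, fail to reject H₀.

z = 3.331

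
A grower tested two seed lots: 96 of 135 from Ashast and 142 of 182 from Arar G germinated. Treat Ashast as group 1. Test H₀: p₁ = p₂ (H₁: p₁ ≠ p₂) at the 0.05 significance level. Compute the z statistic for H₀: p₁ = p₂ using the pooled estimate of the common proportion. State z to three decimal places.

z = -1.407

p̂₁ = 96/135 ≈ 0.71111, p̂₂ = 142/182 ≈ 0.78022.
Pooled p̂ = (96+142)/(135+182) = 238/317 = 0.75079.
SE = √(0.187105 × 0.0129019) = 0.04913.
z = (0.71111 − 0.78022)/0.04913 = -0.06911/0.04913 = -1.407.
p-value = 2·P(Z > 1.407) ≈ 0.1596; since p > α = 0.05, fail to reject H₀.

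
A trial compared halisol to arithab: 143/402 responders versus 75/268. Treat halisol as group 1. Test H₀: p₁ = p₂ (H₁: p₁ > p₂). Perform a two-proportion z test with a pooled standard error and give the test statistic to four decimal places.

z = 2.0535

p̂₁ = 143/402 ≈ 0.355721, p̂₂ = 75/268 ≈ 0.279851.
Pooled p̂ = (143+75)/(402+268) = 218/670 = 0.325373.
SE = √(p̂(1−p̂)(1/n₁+1/n₂)) = √(0.325373·0.674627·0.00621891) = √(0.00136508) = 0.036947.
z = (0.355721 − 0.279851)/0.036947 = 0.075870/0.036947 = 2.0535.
p-value = P(Z > 2.053) ≈ 0.0200.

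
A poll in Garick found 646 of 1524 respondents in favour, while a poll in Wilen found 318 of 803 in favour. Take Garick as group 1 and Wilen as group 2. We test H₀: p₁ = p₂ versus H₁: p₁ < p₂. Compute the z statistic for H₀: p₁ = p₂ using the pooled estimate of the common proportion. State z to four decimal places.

p̂₁ = 646/1524 = 0.423885, p̂₂ = 318/803 = 0.396015.
Pooled p̂ = (646+318)/(1524+803) = 964/2327 = 0.414267.
SE = √(0.24265 × 0.0019015) = 0.021480.
z = (0.423885 − 0.396015)/0.021480 = 0.027870/0.021480 = 1.2975.

z = 1.2975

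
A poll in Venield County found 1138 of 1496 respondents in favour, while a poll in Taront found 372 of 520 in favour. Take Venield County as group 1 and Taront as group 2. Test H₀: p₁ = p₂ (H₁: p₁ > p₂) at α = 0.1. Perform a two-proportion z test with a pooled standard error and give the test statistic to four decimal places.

z = 2.0528

p̂₁ = 1138/1496 ≈ 0.760695, p̂₂ = 372/520 ≈ 0.715385.
Pooled p̂ = (1138+372)/(1496+520) = 1510/2016 = 0.749008.
SE = √(p̂(1−p̂)(1/n₁+1/n₂)) = √(0.749008·0.250992·0.00259153) = √(0.000487194) = 0.022072.
z = (0.760695 − 0.715385)/0.022072 = 0.045310/0.022072 = 2.0528.
p-value = P(Z > 2.053) ≈ 0.0200; since p < α = 0.1, reject H₀.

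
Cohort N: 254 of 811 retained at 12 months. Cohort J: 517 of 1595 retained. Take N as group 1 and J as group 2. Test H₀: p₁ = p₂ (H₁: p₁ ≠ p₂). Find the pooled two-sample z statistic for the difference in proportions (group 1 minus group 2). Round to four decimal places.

p̂₁ = 254/811 = 0.313194, p̂₂ = 517/1595 = 0.324138.
Pooled p̂ = (254+517)/(811+1595) = 771/2406 = 0.320449.
SE = √(0.217761 × 0.00186) = 0.020126.
z = (0.313194 − 0.324138)/0.020126 = -0.010944/0.020126 = -0.5438.

z = -0.5438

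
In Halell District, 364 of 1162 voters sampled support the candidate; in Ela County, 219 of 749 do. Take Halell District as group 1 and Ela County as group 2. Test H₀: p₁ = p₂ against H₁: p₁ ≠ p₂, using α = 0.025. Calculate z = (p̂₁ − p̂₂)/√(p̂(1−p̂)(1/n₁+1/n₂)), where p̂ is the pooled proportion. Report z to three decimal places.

z = 0.967

p̂₁ = 364/1162 ≈ 0.31325, p̂₂ = 219/749 ≈ 0.29239.
Pooled p̂ = (364+219)/(1162+749) = 583/1911 = 0.30508.
SE = √(0.212005 × 0.0021957) = 0.02158.
z = (0.31325 − 0.29239)/0.02158 = 0.02086/0.02158 = 0.967.
p-value = 2·P(Z > 0.967) ≈ 0.3336, so at α = 0.025 we fail to reject H₀.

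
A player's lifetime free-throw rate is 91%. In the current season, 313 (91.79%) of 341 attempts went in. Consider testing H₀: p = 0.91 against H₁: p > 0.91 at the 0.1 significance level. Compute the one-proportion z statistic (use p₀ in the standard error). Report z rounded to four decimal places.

z = 0.5090

p̂ = 313/341 = 0.917889.
Under H₀, SE = √(0.91·0.09/341) = √(0.000240176) = 0.015498.
z = (0.917889 − 0.91)/0.015498 = 0.007889/0.015498 = 0.5090.
p-value = P(Z > 0.509) ≈ 0.3054; since p > α = 0.1, fail to reject H₀.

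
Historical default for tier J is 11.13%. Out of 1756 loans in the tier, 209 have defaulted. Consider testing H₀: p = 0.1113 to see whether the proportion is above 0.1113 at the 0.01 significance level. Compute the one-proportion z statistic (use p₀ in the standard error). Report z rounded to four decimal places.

p̂ = 209/1756 ≈ 0.1190205.
Under H₀, SE = √(0.1113·0.8887/1756) = √(5.63282e-05) = 0.0075052.
z = (0.1190205 − 0.1113)/0.0075052 = 0.0077205/0.0075052 = 1.0287.
p-value = P(Z > 1.029) ≈ 0.1518; since p > α = 0.01, fail to reject H₀.

z = 1.0287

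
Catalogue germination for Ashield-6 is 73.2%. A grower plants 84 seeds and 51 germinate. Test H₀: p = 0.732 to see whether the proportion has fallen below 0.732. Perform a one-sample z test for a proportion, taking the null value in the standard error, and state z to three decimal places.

p̂ = 51/84 ≈ 0.607143.
SE = √(p₀(1−p₀)/n) = √(0.19618/84) = 0.048326.
z = (0.607143 − 0.732)/0.048326 = -0.124857/0.048326 = -2.584.
p-value = P(Z < -2.584) ≈ 0.0049.

z = -2.584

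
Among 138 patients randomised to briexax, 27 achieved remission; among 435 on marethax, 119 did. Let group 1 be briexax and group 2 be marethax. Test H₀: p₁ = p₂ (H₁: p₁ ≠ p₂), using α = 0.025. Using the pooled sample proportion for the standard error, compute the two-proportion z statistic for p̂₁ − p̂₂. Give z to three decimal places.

z = -1.830

p̂₁ = 27/138 = 0.19565, p̂₂ = 119/435 = 0.27356.
Pooled p̂ = (27+119)/(138+435) = 146/573 = 0.25480.
SE = √(0.189877 × 0.00954523) = 0.04257.
z = (0.19565 − 0.27356)/0.04257 = -0.07791/0.04257 = -1.830.
p-value = 2·P(Z > 1.830) ≈ 0.0672. With α = 0.025, fail to reject H₀.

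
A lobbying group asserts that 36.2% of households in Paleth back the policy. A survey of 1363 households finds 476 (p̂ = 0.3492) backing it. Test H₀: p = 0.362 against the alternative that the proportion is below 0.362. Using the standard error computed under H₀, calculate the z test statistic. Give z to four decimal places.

z = -0.9810

p̂ = 476/1363 = 0.349230.
SE = √(p₀(1−p₀)/n) = √(0.23096/1363) = 0.013017.
z = (0.349230 − 0.362)/0.013017 = -0.012770/0.013017 = -0.9810.
p-value = P(Z < -0.981) ≈ 0.1633.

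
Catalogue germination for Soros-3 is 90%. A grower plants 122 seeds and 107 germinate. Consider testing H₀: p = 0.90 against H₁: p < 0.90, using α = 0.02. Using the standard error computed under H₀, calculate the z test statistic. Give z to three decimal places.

p̂ = 107/122 = 0.87705.
SE = √(p₀(1−p₀)/n) = √(0.09/122) = 0.02716.
z = (0.87705 − 0.9)/0.02716 = -0.02295/0.02716 = -0.845.
p-value = P(Z < -0.845) ≈ 0.1991. With α = 0.02, fail to reject H₀.

z = -0.845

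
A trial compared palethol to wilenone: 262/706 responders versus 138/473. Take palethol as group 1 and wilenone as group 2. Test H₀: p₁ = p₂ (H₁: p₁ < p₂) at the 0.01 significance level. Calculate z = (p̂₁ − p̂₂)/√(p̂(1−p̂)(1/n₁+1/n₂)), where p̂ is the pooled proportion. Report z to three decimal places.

p̂₁ = 262/706 = 0.37110, p̂₂ = 138/473 = 0.29175.
Pooled p̂ = (262+138)/(706+473) = 400/1179 = 0.33927.
SE = √(p̂(1−p̂)(1/n₁+1/n₂)) = √(0.33927·0.66073·0.0035306) = √(0.00079144) = 0.02813.
z = (0.37110 − 0.29175)/0.02813 = 0.07935/0.02813 = 2.821.
p-value = P(Z < 2.821) ≈ 0.9976. With α = 0.01, fail to reject H₀.

z = 2.821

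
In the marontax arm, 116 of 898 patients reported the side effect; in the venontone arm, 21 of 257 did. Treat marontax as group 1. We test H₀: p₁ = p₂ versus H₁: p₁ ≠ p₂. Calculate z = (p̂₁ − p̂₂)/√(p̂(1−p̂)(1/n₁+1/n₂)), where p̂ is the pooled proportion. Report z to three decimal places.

z = 2.075

p̂₁ = 116/898 = 0.129176, p̂₂ = 21/257 = 0.081712.
Pooled p̂ = (116+21)/(898+257) = 137/1155 = 0.118615.
SE = √(p̂(1−p̂)(1/n₁+1/n₂)) = √(0.118615·0.881385·0.00500464) = √(0.000523211) = 0.022874.
z = (0.129176 − 0.081712)/0.022874 = 0.047464/0.022874 = 2.075.
Two-sided p-value ≈ 2·Φ(−2.075) = 0.0380.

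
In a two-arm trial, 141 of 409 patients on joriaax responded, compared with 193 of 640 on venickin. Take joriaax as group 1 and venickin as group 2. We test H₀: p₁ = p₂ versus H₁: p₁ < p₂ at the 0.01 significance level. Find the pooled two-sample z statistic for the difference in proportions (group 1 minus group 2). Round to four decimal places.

p̂₁ = 141/409 ≈ 0.344743, p̂₂ = 193/640 ≈ 0.301563.
Pooled p̂ = (141+193)/(409+640) = 334/1049 = 0.318398.
SE = √(0.217021 × 0.00400749) = 0.029491.
z = (0.344743 − 0.301563)/0.029491 = 0.043180/0.029491 = 1.4642.
p-value = P(Z < 1.464) ≈ 0.9284; since p > α = 0.01, fail to reject H₀.

z = 1.4642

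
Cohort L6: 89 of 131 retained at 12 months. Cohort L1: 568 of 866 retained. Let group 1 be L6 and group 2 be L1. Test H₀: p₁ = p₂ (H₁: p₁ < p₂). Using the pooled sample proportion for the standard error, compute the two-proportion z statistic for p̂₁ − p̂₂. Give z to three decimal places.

z = 0.529

p̂₁ = 89/131 = 0.67939, p̂₂ = 568/866 = 0.65589.
Pooled p̂ = (89+568)/(131+866) = 657/997 = 0.65898.
SE = √(p̂(1−p̂)(1/n₁+1/n₂)) = √(0.65898·0.34102·0.00878832) = √(0.00197497) = 0.04444.
z = (0.67939 − 0.65589)/0.04444 = 0.02350/0.04444 = 0.529.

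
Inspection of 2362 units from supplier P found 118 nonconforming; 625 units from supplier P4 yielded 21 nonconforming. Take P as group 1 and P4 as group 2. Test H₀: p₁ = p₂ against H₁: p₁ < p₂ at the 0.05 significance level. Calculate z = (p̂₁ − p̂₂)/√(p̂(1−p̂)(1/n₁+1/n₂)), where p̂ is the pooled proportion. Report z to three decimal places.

z = 1.726

p̂₁ = 118/2362 = 0.04996, p̂₂ = 21/625 = 0.03360.
Pooled p̂ = (118+21)/(2362+625) = 139/2987 = 0.04653.
SE = √(p̂(1−p̂)(1/n₁+1/n₂)) = √(0.04653·0.95347·0.00202337) = √(8.97759e-05) = 0.00948.
z = (0.04996 − 0.03360)/0.00948 = 0.01636/0.00948 = 1.726.
p-value = P(Z < 1.726) ≈ 0.9579. With α = 0.05, fail to reject H₀.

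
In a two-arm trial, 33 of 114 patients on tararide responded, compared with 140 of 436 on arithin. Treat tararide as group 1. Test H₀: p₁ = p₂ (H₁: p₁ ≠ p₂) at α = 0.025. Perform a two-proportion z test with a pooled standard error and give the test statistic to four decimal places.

z = -0.6475

p̂₁ = 33/114 ≈ 0.289474, p̂₂ = 140/436 ≈ 0.321101.
Pooled p̂ = (33+140)/(114+436) = 173/550 = 0.314545.
SE = √(0.215607 × 0.0110655) = 0.048845.
z = (0.289474 − 0.321101)/0.048845 = -0.031627/0.048845 = -0.6475.
Two-sided p-value ≈ 2·Φ(−0.648) = 0.5173; since p > α = 0.025, fail to reject H₀.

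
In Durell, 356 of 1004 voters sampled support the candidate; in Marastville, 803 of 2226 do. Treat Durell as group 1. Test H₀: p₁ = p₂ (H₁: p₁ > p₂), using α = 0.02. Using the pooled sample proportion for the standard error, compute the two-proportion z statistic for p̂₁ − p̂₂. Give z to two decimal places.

z = -0.34

p̂₁ = 356/1004 = 0.3546, p̂₂ = 803/2226 = 0.3607.
Pooled p̂ = (356+803)/(1004+2226) = 1159/3230 = 0.3588.
SE = √(0.230069 × 0.00144525) = 0.0182.
z = (0.3546 − 0.3607)/0.0182 = -0.0061/0.0182 = -0.34.
p-value = P(Z > -0.338) ≈ 0.6321; since p > α = 0.02, fail to reject H₀.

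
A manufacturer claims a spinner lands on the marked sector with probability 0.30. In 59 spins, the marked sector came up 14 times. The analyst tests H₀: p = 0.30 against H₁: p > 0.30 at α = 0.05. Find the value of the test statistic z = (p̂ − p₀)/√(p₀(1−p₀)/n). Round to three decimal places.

p̂ = 14/59 = 0.23729.
Standard error under H₀: √(0.3×0.7/59) = 0.05966.
z = (0.23729 − 0.3)/0.05966 = -0.06271/0.05966 = -1.051.
p-value = P(Z > -1.051) ≈ 0.8534, so at α = 0.05 we fail to reject H₀.

z = -1.051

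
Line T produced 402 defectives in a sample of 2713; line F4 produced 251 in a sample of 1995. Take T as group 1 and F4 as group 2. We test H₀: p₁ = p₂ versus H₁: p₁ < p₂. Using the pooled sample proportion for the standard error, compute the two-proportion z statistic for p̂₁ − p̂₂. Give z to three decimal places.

z = 2.194

p̂₁ = 402/2713 = 0.1481755, p̂₂ = 251/1995 = 0.1258145.
Pooled p̂ = (402+251)/(2713+1995) = 653/4708 = 0.1387001.
SE = √(0.119462 × 0.000869849) = 0.0101938.
z = (0.1481755 − 0.1258145)/0.0101938 = 0.0223610/0.0101938 = 2.194.
p-value = P(Z < 2.194) ≈ 0.9859.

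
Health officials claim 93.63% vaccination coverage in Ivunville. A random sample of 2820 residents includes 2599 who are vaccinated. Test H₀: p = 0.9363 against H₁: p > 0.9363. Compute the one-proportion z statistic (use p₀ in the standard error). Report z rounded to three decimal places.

z = -3.190

p̂ = 2599/2820 ≈ 0.921631.
SE = √(p₀(1−p₀)/n) = √(0.059642/2820) = 0.004599.
z = (0.921631 − 0.9363)/0.004599 = -0.014669/0.004599 = -3.190.
p-value = P(Z > -3.190) ≈ 0.9993.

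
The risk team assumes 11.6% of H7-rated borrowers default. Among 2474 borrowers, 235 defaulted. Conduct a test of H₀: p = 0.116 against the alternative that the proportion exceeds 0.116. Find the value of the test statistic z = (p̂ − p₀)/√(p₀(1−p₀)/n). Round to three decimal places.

p̂ = 235/2474 ≈ 0.094988.
Standard error under H₀: √(0.116×0.884/2474) = 0.006438.
z = (0.094988 − 0.116)/0.006438 = -0.021012/0.006438 = -3.264.

z = -3.264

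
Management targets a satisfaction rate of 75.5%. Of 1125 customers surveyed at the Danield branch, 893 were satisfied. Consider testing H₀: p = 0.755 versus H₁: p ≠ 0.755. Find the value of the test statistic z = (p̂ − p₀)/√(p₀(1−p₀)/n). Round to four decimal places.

z = 3.0241

p̂ = 893/1125 = 0.793778.
Under H₀, SE = √(0.755·0.245/1125) = √(0.000164422) = 0.012823.
z = (0.793778 − 0.755)/0.012823 = 0.038778/0.012823 = 3.0241.
Two-sided p-value ≈ 2·Φ(−3.024) = 0.0025.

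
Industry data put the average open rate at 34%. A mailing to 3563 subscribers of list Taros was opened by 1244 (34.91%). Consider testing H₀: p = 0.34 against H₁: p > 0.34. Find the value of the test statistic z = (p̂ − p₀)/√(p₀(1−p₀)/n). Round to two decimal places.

p̂ = 1244/3563 ≈ 0.3491.
SE = √(p₀(1−p₀)/n) = √(0.2244/3563) = 0.0079.
z = (0.3491 − 0.34)/0.0079 = 0.0091/0.0079 = 1.15.
p-value = P(Z > 1.152) ≈ 0.1246.

z = 1.15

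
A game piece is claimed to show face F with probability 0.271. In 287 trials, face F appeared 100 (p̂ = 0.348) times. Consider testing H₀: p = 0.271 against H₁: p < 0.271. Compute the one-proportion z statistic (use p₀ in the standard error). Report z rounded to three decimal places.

p̂ = 100/287 ≈ 0.34843.
Under H₀, SE = √(0.271·0.729/287) = √(0.000688359) = 0.02624.
z = (0.34843 − 0.271)/0.02624 = 0.07743/0.02624 = 2.951.
p-value = P(Z < 2.951) ≈ 0.9984.

z = 2.951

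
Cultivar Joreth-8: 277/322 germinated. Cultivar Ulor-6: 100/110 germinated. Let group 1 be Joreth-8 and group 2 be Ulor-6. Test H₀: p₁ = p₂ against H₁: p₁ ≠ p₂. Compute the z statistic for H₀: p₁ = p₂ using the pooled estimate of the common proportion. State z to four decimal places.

p̂₁ = 277/322 ≈ 0.860248, p̂₂ = 100/110 ≈ 0.909091.
Pooled p̂ = (277+100)/(322+110) = 377/432 = 0.872685.
SE = √(p̂(1−p̂)(1/n₁+1/n₂)) = √(0.872685·0.127315·0.0121965) = √(0.0013551) = 0.036812.
z = (0.860248 − 0.909091)/0.036812 = -0.048843/0.036812 = -1.3268.
Two-sided p-value ≈ 2·Φ(−1.327) = 0.1846.

z = -1.3268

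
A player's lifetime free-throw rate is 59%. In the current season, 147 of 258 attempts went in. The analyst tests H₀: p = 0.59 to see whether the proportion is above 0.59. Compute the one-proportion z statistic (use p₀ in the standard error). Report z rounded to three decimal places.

p̂ = 147/258 ≈ 0.56977.
Standard error under H₀: √(0.59×0.41/258) = 0.03062.
z = (0.56977 − 0.59)/0.03062 = -0.02023/0.03062 = -0.661.
p-value = P(Z > -0.661) ≈ 0.7456.

z = -0.661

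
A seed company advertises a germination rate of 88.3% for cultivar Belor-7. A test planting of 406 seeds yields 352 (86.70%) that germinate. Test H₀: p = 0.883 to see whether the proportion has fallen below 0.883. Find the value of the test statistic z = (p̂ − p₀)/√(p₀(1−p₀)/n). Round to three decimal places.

p̂ = 352/406 ≈ 0.86700.
Under H₀, SE = √(0.883·0.117/406) = √(0.000254461) = 0.01595.
z = (0.86700 − 0.883)/0.01595 = -0.01600/0.01595 = -1.003.
p-value = P(Z < -1.003) ≈ 0.1579.

z = -1.003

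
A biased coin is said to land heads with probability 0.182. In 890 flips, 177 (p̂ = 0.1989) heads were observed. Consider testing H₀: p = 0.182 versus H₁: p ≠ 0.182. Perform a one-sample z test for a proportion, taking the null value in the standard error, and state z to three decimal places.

p̂ = 177/890 = 0.19888.
Standard error under H₀: √(0.182×0.818/890) = 0.01293.
z = (0.19888 − 0.182)/0.01293 = 0.01688/0.01293 = 1.305.
Two-sided p-value ≈ 2·Φ(−1.305) = 0.1919.

z = 1.305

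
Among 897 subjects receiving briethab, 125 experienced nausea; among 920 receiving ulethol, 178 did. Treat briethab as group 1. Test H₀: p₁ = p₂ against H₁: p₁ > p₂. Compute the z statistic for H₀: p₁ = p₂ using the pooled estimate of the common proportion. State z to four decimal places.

p̂₁ = 125/897 = 0.139353, p̂₂ = 178/920 = 0.193478.
Pooled p̂ = (125+178)/(897+920) = 303/1817 = 0.166758.
SE = √(0.13895 × 0.00220178) = 0.017491.
z = (0.139353 − 0.193478)/0.017491 = -0.054125/0.017491 = -3.0944.
p-value = P(Z > -3.094) ≈ 0.9990.

z = -3.0944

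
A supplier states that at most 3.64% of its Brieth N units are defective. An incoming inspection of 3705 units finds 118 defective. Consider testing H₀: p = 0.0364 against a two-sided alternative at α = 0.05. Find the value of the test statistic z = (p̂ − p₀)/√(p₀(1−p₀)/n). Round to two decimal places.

p̂ = 118/3705 ≈ 0.0318.
SE = √(p₀(1−p₀)/n) = √(0.035075/3705) = 0.0031.
z = (0.0318 − 0.0364)/0.0031 = -0.0046/0.0031 = -1.48.
Two-sided p-value ≈ 2·Φ(−1.479) = 0.1391; since p > α = 0.05, fail to reject H₀.

z = -1.48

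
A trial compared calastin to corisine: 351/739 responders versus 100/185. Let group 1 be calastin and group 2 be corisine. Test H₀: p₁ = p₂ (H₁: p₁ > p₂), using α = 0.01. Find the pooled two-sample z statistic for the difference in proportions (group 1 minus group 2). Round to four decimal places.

z = -1.5957

p̂₁ = 351/739 = 0.474966, p̂₂ = 100/185 = 0.540541.
Pooled p̂ = (351+100)/(739+185) = 451/924 = 0.488095.
SE = √(p̂(1−p̂)(1/n₁+1/n₂)) = √(0.488095·0.511905·0.00675859) = √(0.00168869) = 0.041094.
z = (0.474966 − 0.540541)/0.041094 = -0.065575/0.041094 = -1.5957.
p-value = P(Z > -1.596) ≈ 0.9447. With α = 0.01, fail to reject H₀.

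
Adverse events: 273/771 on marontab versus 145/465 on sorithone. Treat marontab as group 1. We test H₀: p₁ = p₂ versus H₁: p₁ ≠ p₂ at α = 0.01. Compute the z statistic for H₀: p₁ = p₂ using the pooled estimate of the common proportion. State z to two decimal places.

p̂₁ = 273/771 ≈ 0.3541, p̂₂ = 145/465 ≈ 0.3118.
Pooled p̂ = (273+145)/(771+465) = 418/1236 = 0.3382.
SE = √(p̂(1−p̂)(1/n₁+1/n₂)) = √(0.3382·0.6618·0.00344755) = √(0.000771621) = 0.0278.
z = (0.3541 − 0.3118)/0.0278 = 0.0423/0.0278 = 1.52.
Two-sided p-value ≈ 2·Φ(−1.521) = 0.1282. With α = 0.01, fail to reject H₀.

z = 1.52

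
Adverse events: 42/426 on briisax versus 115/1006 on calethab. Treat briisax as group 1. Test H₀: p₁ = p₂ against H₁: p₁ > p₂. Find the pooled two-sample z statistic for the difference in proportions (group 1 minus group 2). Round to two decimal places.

z = -0.87

p̂₁ = 42/426 = 0.0986, p̂₂ = 115/1006 = 0.1143.
Pooled p̂ = (42+115)/(426+1006) = 157/1432 = 0.1096.
SE = √(0.0976166 × 0.00334145) = 0.0181.
z = (0.0986 − 0.1143)/0.0181 = -0.0157/0.0181 = -0.87.
p-value = P(Z > -0.871) ≈ 0.8080.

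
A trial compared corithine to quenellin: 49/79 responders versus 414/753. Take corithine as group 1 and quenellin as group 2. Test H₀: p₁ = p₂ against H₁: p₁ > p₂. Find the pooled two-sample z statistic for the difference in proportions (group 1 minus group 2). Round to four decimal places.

z = 1.1991

p̂₁ = 49/79 ≈ 0.620253, p̂₂ = 414/753 ≈ 0.549801.
Pooled p̂ = (49+414)/(79+753) = 463/832 = 0.556490.
SE = √(0.246809 × 0.0139862) = 0.058753.
z = (0.620253 − 0.549801)/0.058753 = 0.070452/0.058753 = 1.1991.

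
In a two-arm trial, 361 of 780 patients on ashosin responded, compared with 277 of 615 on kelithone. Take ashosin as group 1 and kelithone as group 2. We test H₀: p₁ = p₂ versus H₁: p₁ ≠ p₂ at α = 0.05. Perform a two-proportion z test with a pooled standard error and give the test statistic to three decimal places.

p̂₁ = 361/780 = 0.46282, p̂₂ = 277/615 = 0.45041.
Pooled p̂ = (361+277)/(780+615) = 638/1395 = 0.45735.
SE = √(p̂(1−p̂)(1/n₁+1/n₂)) = √(0.45735·0.54265·0.00290807) = √(0.000721726) = 0.02686.
z = (0.46282 − 0.45041)/0.02686 = 0.01241/0.02686 = 0.462.
p-value = 2·P(Z > 0.462) ≈ 0.6440; since p > α = 0.05, fail to reject H₀.

z = 0.462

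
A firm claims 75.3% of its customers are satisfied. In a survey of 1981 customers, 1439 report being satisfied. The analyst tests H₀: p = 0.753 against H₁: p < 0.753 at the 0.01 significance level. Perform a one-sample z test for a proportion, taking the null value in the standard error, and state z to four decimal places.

p̂ = 1439/1981 = 0.7264008.
SE = √(p₀(1−p₀)/n) = √(0.18599/1981) = 0.0096896.
z = (0.7264008 − 0.753)/0.0096896 = -0.0265992/0.0096896 = -2.7451.
p-value = P(Z < -2.745) ≈ 0.0030; since p < α = 0.01, reject H₀.

z = -2.7451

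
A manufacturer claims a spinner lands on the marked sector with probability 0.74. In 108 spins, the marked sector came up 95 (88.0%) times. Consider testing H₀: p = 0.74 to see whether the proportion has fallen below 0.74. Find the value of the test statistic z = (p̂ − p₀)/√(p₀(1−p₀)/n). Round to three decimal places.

z = 3.308

p̂ = 95/108 ≈ 0.87963.
Standard error under H₀: √(0.74×0.26/108) = 0.04221.
z = (0.87963 − 0.74)/0.04221 = 0.13963/0.04221 = 3.308.
p-value = P(Z < 3.308) ≈ 0.9995.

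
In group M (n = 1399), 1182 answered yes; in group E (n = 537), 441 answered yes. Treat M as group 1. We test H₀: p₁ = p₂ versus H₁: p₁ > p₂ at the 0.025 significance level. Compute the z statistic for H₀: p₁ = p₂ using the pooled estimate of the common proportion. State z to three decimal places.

p̂₁ = 1182/1399 = 0.84489, p̂₂ = 441/537 = 0.82123.
Pooled p̂ = (1182+441)/(1399+537) = 1623/1936 = 0.83833.
SE = √(p̂(1−p̂)(1/n₁+1/n₂)) = √(0.83833·0.16167·0.00257699) = √(0.000349273) = 0.01869.
z = (0.84489 − 0.82123)/0.01869 = 0.02366/0.01869 = 1.266.
p-value = P(Z > 1.266) ≈ 0.1028; since p > α = 0.025, fail to reject H₀.

z = 1.266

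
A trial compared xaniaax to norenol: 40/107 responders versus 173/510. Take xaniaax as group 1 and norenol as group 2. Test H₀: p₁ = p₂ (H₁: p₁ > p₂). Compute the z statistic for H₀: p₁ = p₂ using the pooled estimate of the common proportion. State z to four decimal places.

z = 0.6847

p̂₁ = 40/107 = 0.373832, p̂₂ = 173/510 = 0.339216.
Pooled p̂ = (40+173)/(107+510) = 213/617 = 0.345219.
SE = √(p̂(1−p̂)(1/n₁+1/n₂)) = √(0.345219·0.654781·0.0113066) = √(0.00255577) = 0.050555.
z = (0.373832 − 0.339216)/0.050555 = 0.034616/0.050555 = 0.6847.
p-value = P(Z > 0.685) ≈ 0.2468.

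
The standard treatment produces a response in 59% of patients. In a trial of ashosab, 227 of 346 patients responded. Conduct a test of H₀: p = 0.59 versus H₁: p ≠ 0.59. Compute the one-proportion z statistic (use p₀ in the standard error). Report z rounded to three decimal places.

p̂ = 227/346 = 0.65607.
SE = √(p₀(1−p₀)/n) = √(0.2419/346) = 0.02644.
z = (0.65607 − 0.59)/0.02644 = 0.06607/0.02644 = 2.499.

z = 2.499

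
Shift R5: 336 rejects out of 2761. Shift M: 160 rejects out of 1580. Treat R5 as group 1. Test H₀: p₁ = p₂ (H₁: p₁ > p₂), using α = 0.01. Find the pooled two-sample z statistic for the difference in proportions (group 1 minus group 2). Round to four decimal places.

z = 2.0357

p̂₁ = 336/2761 ≈ 0.1216950, p̂₂ = 160/1580 ≈ 0.1012658.
Pooled p̂ = (336+160)/(2761+1580) = 496/4341 = 0.1142594.
SE = √(0.101204 × 0.000995099) = 0.0100353.
z = (0.1216950 − 0.1012658)/0.0100353 = 0.0204292/0.0100353 = 2.0357.
p-value = P(Z > 2.036) ≈ 0.0209. With α = 0.01, fail to reject H₀.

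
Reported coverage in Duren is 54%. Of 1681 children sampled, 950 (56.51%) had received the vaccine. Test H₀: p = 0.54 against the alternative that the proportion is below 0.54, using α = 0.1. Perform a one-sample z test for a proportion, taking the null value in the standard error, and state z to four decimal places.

p̂ = 950/1681 ≈ 0.565140.
Under H₀, SE = √(0.54·0.46/1681) = √(0.000147769) = 0.012156.
z = (0.565140 − 0.54)/0.012156 = 0.025140/0.012156 = 2.0681.
p-value = P(Z < 2.068) ≈ 0.9807; since p > α = 0.1, fail to reject H₀.

z = 2.0681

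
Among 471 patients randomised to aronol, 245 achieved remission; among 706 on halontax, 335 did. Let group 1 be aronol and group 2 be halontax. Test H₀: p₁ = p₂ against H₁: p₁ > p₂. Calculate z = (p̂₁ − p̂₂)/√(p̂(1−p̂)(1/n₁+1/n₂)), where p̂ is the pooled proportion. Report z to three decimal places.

z = 1.535

p̂₁ = 245/471 = 0.520170, p̂₂ = 335/706 = 0.474504.
Pooled p̂ = (245+335)/(471+706) = 580/1177 = 0.492778.
SE = √(0.249948 × 0.00353957) = 0.029744.
z = (0.520170 − 0.474504)/0.029744 = 0.045666/0.029744 = 1.535.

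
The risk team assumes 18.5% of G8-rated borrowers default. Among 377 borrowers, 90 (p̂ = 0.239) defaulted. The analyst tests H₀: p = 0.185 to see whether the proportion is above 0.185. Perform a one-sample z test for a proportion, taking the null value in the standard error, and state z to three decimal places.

z = 2.687

p̂ = 90/377 ≈ 0.23873.
Under H₀, SE = √(0.185·0.815/377) = √(0.000399934) = 0.02000.
z = (0.23873 − 0.185)/0.02000 = 0.05373/0.02000 = 2.687.
p-value = P(Z > 2.687) ≈ 0.0036.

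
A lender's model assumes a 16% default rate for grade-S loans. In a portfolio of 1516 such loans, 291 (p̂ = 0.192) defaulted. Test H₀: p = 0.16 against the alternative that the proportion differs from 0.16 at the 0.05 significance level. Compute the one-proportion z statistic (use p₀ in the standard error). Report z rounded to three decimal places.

p̂ = 291/1516 = 0.1919525.
Under H₀, SE = √(0.16·0.84/1516) = √(8.86544e-05) = 0.0094156.
z = (0.1919525 − 0.16)/0.0094156 = 0.0319525/0.0094156 = 3.394.
Two-sided p-value ≈ 2·Φ(−3.394) = 0.0007, so at α = 0.05 we reject H₀.

z = 3.394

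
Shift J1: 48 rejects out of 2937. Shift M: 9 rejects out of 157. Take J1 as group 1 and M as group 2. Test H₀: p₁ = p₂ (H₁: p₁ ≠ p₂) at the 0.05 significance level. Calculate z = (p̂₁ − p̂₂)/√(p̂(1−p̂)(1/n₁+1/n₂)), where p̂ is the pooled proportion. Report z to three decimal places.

p̂₁ = 48/2937 = 0.0163432, p̂₂ = 9/157 = 0.0573248.
Pooled p̂ = (48+9)/(2937+157) = 57/3094 = 0.0184228.
SE = √(0.0180834 × 0.00670991) = 0.0110153.
z = (0.0163432 − 0.0573248)/0.0110153 = -0.0409816/0.0110153 = -3.720.
p-value = 2·P(Z > 3.720) ≈ 0.0002. With α = 0.05, reject H₀.

z = -3.720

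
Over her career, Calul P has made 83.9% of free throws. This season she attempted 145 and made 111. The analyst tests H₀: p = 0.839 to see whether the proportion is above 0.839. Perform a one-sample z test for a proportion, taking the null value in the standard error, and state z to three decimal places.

p̂ = 111/145 = 0.76552.
Under H₀, SE = √(0.839·0.161/145) = √(0.000931579) = 0.03052.
z = (0.76552 − 0.839)/0.03052 = -0.07348/0.03052 = -2.408.
p-value = P(Z > -2.408) ≈ 0.9920.

z = -2.408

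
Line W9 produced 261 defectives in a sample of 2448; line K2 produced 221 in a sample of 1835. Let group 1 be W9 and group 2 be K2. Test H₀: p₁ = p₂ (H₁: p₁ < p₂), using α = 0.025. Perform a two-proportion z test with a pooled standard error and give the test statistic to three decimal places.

p̂₁ = 261/2448 ≈ 0.10662, p̂₂ = 221/1835 ≈ 0.12044.
Pooled p̂ = (261+221)/(2448+1835) = 482/4283 = 0.11254.
SE = √(p̂(1−p̂)(1/n₁+1/n₂)) = √(0.11254·0.88746·0.000953456) = √(9.52246e-05) = 0.00976.
z = (0.10662 − 0.12044)/0.00976 = -0.01382/0.00976 = -1.416.
p-value = P(Z < -1.416) ≈ 0.0784; since p > α = 0.025, fail to reject H₀.

z = -1.416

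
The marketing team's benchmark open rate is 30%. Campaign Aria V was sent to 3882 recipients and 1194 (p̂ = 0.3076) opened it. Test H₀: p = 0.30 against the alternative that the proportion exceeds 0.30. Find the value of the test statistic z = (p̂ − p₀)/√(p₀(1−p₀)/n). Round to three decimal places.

z = 1.030

p̂ = 1194/3882 = 0.30757.
Standard error under H₀: √(0.3×0.7/3882) = 0.00735.
z = (0.30757 − 0.3)/0.00735 = 0.00757/0.00735 = 1.030.
p-value = P(Z > 1.030) ≈ 0.1516.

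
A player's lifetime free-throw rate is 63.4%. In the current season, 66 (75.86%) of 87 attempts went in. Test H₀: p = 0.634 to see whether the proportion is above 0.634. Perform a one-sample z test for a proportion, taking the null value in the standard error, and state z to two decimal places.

p̂ = 66/87 ≈ 0.7586.
Standard error under H₀: √(0.634×0.366/87) = 0.0516.
z = (0.7586 − 0.634)/0.0516 = 0.1246/0.0516 = 2.41.
p-value = P(Z > 2.413) ≈ 0.0079.

z = 2.41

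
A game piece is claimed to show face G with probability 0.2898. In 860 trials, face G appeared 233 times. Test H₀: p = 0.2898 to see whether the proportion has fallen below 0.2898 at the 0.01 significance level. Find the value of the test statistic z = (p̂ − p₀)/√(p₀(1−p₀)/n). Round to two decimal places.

z = -1.22

p̂ = 233/860 = 0.2709.
SE = √(p₀(1−p₀)/n) = √(0.20582/860) = 0.0155.
z = (0.2709 − 0.2898)/0.0155 = -0.0189/0.0155 = -1.22.
p-value = P(Z < -1.220) ≈ 0.1113. With α = 0.01, fail to reject H₀.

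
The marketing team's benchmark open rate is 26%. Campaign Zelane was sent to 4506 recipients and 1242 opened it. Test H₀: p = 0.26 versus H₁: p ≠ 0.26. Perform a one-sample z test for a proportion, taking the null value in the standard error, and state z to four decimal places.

p̂ = 1242/4506 ≈ 0.2756325.
Standard error under H₀: √(0.26×0.74/4506) = 0.0065344.
z = (0.2756325 − 0.26)/0.0065344 = 0.0156325/0.0065344 = 2.3923.

z = 2.3923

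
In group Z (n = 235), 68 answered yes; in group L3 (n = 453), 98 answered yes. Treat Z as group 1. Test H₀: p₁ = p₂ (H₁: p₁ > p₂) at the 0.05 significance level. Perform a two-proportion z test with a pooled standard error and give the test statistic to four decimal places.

p̂₁ = 68/235 = 0.289362, p̂₂ = 98/453 = 0.216336.
Pooled p̂ = (68+98)/(235+453) = 166/688 = 0.241279.
SE = √(p̂(1−p̂)(1/n₁+1/n₂)) = √(0.241279·0.758721·0.00646282) = √(0.00118311) = 0.034396.
z = (0.289362 − 0.216336)/0.034396 = 0.073026/0.034396 = 2.1231.
p-value = P(Z > 2.123) ≈ 0.0169, so at α = 0.05 we reject H₀.

z = 2.1231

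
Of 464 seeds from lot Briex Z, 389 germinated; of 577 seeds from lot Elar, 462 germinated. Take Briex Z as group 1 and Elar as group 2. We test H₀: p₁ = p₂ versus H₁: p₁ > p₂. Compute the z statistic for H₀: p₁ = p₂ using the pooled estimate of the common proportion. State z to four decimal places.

p̂₁ = 389/464 = 0.838362, p̂₂ = 462/577 = 0.800693.
Pooled p̂ = (389+462)/(464+577) = 851/1041 = 0.817483.
SE = √(0.149204 × 0.00388827) = 0.024086.
z = (0.838362 − 0.800693)/0.024086 = 0.037669/0.024086 = 1.5639.
p-value = P(Z > 1.564) ≈ 0.0589.

z = 1.5639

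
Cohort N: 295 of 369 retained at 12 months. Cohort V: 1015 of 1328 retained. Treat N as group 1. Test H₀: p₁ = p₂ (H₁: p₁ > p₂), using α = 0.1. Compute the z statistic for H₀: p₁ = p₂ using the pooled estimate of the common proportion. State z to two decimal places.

z = 1.42

p̂₁ = 295/369 ≈ 0.79946, p̂₂ = 1015/1328 ≈ 0.76431.
Pooled p̂ = (295+1015)/(369+1328) = 1310/1697 = 0.77195.
SE = √(p̂(1−p̂)(1/n₁+1/n₂)) = √(0.77195·0.22805·0.00346304) = √(0.000609644) = 0.02469.
z = (0.79946 − 0.76431)/0.02469 = 0.03515/0.02469 = 1.42.
p-value = P(Z > 1.424) ≈ 0.0773; since p < α = 0.1, reject H₀.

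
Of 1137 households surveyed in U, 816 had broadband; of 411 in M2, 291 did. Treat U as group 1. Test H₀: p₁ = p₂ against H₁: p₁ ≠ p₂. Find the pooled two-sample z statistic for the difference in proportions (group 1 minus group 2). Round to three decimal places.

p̂₁ = 816/1137 = 0.71768, p̂₂ = 291/411 = 0.70803.
Pooled p̂ = (816+291)/(1137+411) = 1107/1548 = 0.71512.
SE = √(0.203725 × 0.0033126) = 0.02598.
z = (0.71768 − 0.70803)/0.02598 = 0.00965/0.02598 = 0.371.

z = 0.371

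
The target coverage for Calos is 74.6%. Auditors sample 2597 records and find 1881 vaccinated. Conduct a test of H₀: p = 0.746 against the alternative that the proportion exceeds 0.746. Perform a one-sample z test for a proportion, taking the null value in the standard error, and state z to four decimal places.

z = -2.5408

p̂ = 1881/2597 ≈ 0.7242973.
SE = √(p₀(1−p₀)/n) = √(0.18948/2597) = 0.0085418.
z = (0.7242973 − 0.746)/0.0085418 = -0.0217027/0.0085418 = -2.5408.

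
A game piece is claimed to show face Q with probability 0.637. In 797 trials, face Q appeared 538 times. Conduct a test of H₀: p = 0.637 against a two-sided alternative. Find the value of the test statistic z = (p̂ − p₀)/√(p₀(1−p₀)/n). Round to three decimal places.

p̂ = 538/797 ≈ 0.67503.
Under H₀, SE = √(0.637·0.363/797) = √(0.000290127) = 0.01703.
z = (0.67503 − 0.637)/0.01703 = 0.03803/0.01703 = 2.233.
Two-sided p-value ≈ 2·Φ(−2.233) = 0.0256.

z = 2.233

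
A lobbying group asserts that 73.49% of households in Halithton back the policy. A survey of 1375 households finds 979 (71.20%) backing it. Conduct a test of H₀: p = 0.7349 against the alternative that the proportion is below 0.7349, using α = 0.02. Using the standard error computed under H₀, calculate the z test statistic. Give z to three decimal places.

p̂ = 979/1375 = 0.71200.
Standard error under H₀: √(0.7349×0.2651/1375) = 0.01190.
z = (0.71200 − 0.7349)/0.01190 = -0.02290/0.01190 = -1.924.
p-value = P(Z < -1.924) ≈ 0.0272; since p > α = 0.02, fail to reject H₀.

z = -1.924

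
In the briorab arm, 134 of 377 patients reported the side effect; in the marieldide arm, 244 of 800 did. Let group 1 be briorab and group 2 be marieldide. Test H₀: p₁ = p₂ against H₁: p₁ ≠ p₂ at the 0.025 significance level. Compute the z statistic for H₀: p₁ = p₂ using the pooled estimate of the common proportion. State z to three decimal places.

z = 1.729

p̂₁ = 134/377 = 0.35544, p̂₂ = 244/800 = 0.30500.
Pooled p̂ = (134+244)/(377+800) = 378/1177 = 0.32116.
SE = √(0.218015 × 0.00390252) = 0.02917.
z = (0.35544 − 0.30500)/0.02917 = 0.05044/0.02917 = 1.729.
Two-sided p-value ≈ 2·Φ(−1.729) = 0.0838, so at α = 0.025 we fail to reject H₀.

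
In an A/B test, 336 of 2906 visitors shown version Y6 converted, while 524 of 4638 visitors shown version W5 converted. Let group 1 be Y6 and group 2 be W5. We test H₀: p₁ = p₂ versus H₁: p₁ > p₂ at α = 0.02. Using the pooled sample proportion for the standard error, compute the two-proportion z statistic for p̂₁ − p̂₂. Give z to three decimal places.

p̂₁ = 336/2906 = 0.115623, p̂₂ = 524/4638 = 0.112980.
Pooled p̂ = (336+524)/(2906+4638) = 860/7544 = 0.113998.
SE = √(0.101002 × 0.000559726) = 0.007519.
z = (0.115623 − 0.112980)/0.007519 = 0.002643/0.007519 = 0.352.
p-value = P(Z > 0.352) ≈ 0.3626, so at α = 0.02 we fail to reject H₀.

z = 0.352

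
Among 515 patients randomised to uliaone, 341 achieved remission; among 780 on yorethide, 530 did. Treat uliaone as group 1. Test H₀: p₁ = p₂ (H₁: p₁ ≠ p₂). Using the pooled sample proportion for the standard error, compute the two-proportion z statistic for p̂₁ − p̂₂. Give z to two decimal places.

z = -0.65

p̂₁ = 341/515 = 0.6621, p̂₂ = 530/780 = 0.6795.
Pooled p̂ = (341+530)/(515+780) = 871/1295 = 0.6726.
SE = √(0.220214 × 0.0032238) = 0.0266.
z = (0.6621 − 0.6795)/0.0266 = -0.0174/0.0266 = -0.65.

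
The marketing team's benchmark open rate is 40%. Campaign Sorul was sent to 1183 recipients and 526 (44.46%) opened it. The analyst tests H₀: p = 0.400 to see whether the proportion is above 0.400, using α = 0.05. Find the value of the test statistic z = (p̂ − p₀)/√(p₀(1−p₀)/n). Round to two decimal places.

p̂ = 526/1183 ≈ 0.44463.
SE = √(p₀(1−p₀)/n) = √(0.24/1183) = 0.01424.
z = (0.44463 − 0.4)/0.01424 = 0.04463/0.01424 = 3.13.
p-value = P(Z > 3.134) ≈ 0.0009, so at α = 0.05 we reject H₀.

z = 3.13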